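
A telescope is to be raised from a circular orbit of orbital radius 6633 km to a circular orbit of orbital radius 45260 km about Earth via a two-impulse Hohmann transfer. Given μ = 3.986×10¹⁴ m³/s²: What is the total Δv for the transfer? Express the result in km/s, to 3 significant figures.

Δv_total ≈ 3.95 km/s

r₁ = 6633 km = 6.633×10⁶ m.
r₂ = 45260 km = 4.526×10⁷ m.
Transfer ellipse a_t = (r₁ + r₂)/2 = 2.595×10⁷ m.
At r₁: circular v_c1 = √(μ/r₁) = 7752 m/s; transfer-perigee v_p = √[μ(2/r₁ − 1/a_t)] = 10240 m/s.
Δv₁ = v_p − v_c1 = 2486 m/s.
At r₂: circular v_c2 = √(μ/r₂) = 2968 m/s; transfer-apogee v_a = √[μ(2/r₂ − 1/a_t)] = 1500 m/s.
Δv₂ = v_c2 − v_a = 1467 m/s.
Total Δv = Δv₁ + Δv₂ = 3954 m/s = 3.954 km/s.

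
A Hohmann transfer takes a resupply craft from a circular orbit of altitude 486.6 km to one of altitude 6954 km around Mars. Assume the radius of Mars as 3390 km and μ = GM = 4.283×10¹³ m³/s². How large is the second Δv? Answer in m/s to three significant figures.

Δv ≈ 532 m/s

r₁ = 3390 + 486.6 = 3876.6 km = 3.8766×10⁶ m.
r₂ = 3390 + 6954 = 10344 km = 1.0344×10⁷ m.
Transfer ellipse a_t = (r₁ + r₂)/2 = 7.110×10⁶ m.
At r₁: circular v_c1 = √(μ/r₁) = 3324 m/s; transfer-periapsis v_p = √[μ(2/r₁ − 1/a_t)] = 4009 m/s.
At r₂: circular v_c2 = √(μ/r₂) = 2035 m/s; transfer-apoapsis v_a = √[μ(2/r₂ − 1/a_t)] = 1502 m/s.
Δv₂ = v_c2 − v_a = 532.3 m/s.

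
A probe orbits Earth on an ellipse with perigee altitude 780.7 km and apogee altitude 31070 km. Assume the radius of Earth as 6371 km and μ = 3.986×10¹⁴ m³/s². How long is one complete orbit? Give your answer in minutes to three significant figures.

r_p = 6371 + 780.7 = 7151.7 km = 7.1517×10⁶ m.
r_a = 6371 + 31070 = 37441 km = 3.7441×10⁷ m.
Semi-major axis a = (r_p + r_a)/2 = (7151.7 + 37441)/2 = 22296 km = 2.230×10⁷ m.
By Kepler's third law T = 2π√(a³/μ) = 2π × 5.273×10³ = 3.313×10⁴ s.
= 552.2 minutes.

T ≈ 552 minutes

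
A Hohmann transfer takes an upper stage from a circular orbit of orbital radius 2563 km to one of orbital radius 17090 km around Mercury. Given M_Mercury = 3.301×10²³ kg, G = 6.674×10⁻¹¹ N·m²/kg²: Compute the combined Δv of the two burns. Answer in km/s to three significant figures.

μ = GM = 6.674×10⁻¹¹ × 3.301×10²³ = 2.203×10¹³ m³/s².
r₁ = 2563 km = 2.563×10⁶ m.
r₂ = 17090 km = 1.709×10⁷ m.
Transfer ellipse a_t = (r₁ + r₂)/2 = 9.826×10⁶ m.
At r₁: circular v_c1 = √(μ/r₁) = 2932 m/s; transfer-periherm v_p = √[μ(2/r₁ − 1/a_t)] = 3866 m/s.
Δv₁ = v_p − v_c1 = 934.6 m/s.
At r₂: circular v_c2 = √(μ/r₂) = 1135 m/s; transfer-apoherm v_a = √[μ(2/r₂ − 1/a_t)] = 579.9 m/s.
Δv₂ = v_c2 − v_a = 555.5 m/s.
Total Δv = Δv₁ + Δv₂ = 1490 m/s = 1.490 km/s.

Δv_total ≈ 1.49 km/s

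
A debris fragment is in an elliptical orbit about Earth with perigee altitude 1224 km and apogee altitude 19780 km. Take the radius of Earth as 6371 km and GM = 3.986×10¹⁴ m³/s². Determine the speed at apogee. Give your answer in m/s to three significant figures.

r_p = 6371 + 1224 = 7595.0 km = 7.5950×10⁶ m.
r_a = 6371 + 19780 = 26151 km = 2.6151×10⁷ m.
Semi-major axis a = (r_p + r_a)/2 = 16873 km = 1.687×10⁷ m.
Vis-viva: v² = μ(2/r − 1/a) = 3.986×10¹⁴ × (7.648×10⁻⁸ − 5.927×10⁻⁸) = 6.861×10⁶ m²/s².
v = 2619 m/s.

v ≈ 2620 m/s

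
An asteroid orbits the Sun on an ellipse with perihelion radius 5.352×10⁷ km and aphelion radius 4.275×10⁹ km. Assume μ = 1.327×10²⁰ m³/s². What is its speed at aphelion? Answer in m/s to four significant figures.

v ≈ 876.1 m/s

Semi-major axis a = (r_p + r_a)/2 = 2.1643×10⁹ km = 2.164×10¹² m.
Vis-viva: v² = μ(2/r − 1/a) = 1.327×10²⁰ × (4.678×10⁻¹³ − 4.621×10⁻¹³) = 7.676×10⁵ m²/s².
v = 876.1 m/s.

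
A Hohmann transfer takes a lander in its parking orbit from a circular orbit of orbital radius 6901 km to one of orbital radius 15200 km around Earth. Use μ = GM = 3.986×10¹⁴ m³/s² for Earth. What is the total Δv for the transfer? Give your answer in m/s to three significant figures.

Δv_total ≈ 2390 m/s

r₁ = 6901 km = 6.901×10⁶ m.
r₂ = 15200 km = 1.520×10⁷ m.
Transfer ellipse a_t = (r₁ + r₂)/2 = 1.105×10⁷ m.
At r₁: circular v_c1 = √(μ/r₁) = 7600 m/s; transfer-perigee v_p = √[μ(2/r₁ − 1/a_t)] = 8913 m/s.
Δv₁ = v_p − v_c1 = 1313 m/s.
At r₂: circular v_c2 = √(μ/r₂) = 5121 m/s; transfer-apogee v_a = √[μ(2/r₂ − 1/a_t)] = 4047 m/s.
Δv₂ = v_c2 − v_a = 1074 m/s.
Total Δv = Δv₁ + Δv₂ = 2388 m/s.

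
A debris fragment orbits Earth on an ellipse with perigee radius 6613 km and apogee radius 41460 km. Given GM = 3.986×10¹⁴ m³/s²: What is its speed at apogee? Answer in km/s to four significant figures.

Semi-major axis a = (r_p + r_a)/2 = 24036 km = 2.404×10⁷ m.
Vis-viva: v² = μ(2/r − 1/a) = 3.986×10¹⁴ × (4.824×10⁻⁸ − 4.160×10⁻⁸) = 2.645×10⁶ m²/s².
v = 1626 m/s = 1.626 km/s.

v ≈ 1.626 km/s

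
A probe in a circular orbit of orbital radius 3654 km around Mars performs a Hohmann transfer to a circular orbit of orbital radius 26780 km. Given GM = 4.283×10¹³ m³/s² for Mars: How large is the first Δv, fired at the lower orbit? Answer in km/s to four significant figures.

r₁ = 3654 km = 3.654×10⁶ m.
r₂ = 26780 km = 2.678×10⁷ m.
Transfer ellipse a_t = (r₁ + r₂)/2 = 1.522×10⁷ m.
At r₁: circular v_c1 = √(μ/r₁) = 3424 m/s; transfer-periapsis v_p = √[μ(2/r₁ − 1/a_t)] = 4542 m/s.
Δv₁ = v_p − v_c1 = 1118 m/s.
= 1.118 km/s.

Δv ≈ 1.118 km/s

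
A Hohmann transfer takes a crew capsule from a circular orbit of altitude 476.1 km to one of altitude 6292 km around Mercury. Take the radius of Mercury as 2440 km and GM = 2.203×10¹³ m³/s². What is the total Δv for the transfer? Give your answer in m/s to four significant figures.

Δv_total ≈ 1081 m/s

r₁ = 2440 + 476.1 = 2916.1 km = 2.9161×10⁶ m.
r₂ = 2440 + 6292 = 8732.0 km = 8.7320×10⁶ m.
Transfer ellipse a_t = (r₁ + r₂)/2 = 5.824×10⁶ m.
At r₁: circular v_c1 = √(μ/r₁) = 2749 m/s; transfer-periherm v_p = √[μ(2/r₁ − 1/a_t)] = 3366 m/s.
Δv₁ = v_p − v_c1 = 616.9 m/s.
At r₂: circular v_c2 = √(μ/r₂) = 1588 m/s; transfer-apoherm v_a = √[μ(2/r₂ − 1/a_t)] = 1124 m/s.
Δv₂ = v_c2 − v_a = 464.4 m/s.
Total Δv = Δv₁ + Δv₂ = 1081 m/s.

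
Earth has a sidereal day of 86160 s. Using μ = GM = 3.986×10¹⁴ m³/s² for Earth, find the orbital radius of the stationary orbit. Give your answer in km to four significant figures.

A synchronous orbit has period T, so by Kepler's third law a = (μT²/4π²)^(1/3).
μT²/4π² = 3.986×10¹⁴ × (8.616×10⁴)² / 39.48 = 7.495×10²² m³.
a = 4.216×10⁷ m = 42163 km.

r_sync ≈ 42160 km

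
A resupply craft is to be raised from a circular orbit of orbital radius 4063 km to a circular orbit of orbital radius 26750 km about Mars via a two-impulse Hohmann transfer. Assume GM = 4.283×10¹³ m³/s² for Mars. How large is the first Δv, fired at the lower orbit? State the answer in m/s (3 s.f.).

r₁ = 4063 km = 4.063×10⁶ m.
r₂ = 26750 km = 2.675×10⁷ m.
Transfer ellipse a_t = (r₁ + r₂)/2 = 1.541×10⁷ m.
At r₁: circular v_c1 = √(μ/r₁) = 3247 m/s; transfer-periapsis v_p = √[μ(2/r₁ − 1/a_t)] = 4278 m/s.
Δv₁ = v_p − v_c1 = 1031 m/s.

Δv ≈ 1030 m/s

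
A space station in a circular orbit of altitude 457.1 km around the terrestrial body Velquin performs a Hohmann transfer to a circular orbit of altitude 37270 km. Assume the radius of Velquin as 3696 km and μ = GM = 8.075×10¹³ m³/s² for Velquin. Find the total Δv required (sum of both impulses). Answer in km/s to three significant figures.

Δv_total ≈ 2.33 km/s

r₁ = 3696 + 457.1 = 4153.1 km = 4.1531×10⁶ m.
r₂ = 3696 + 37270 = 40966 km = 4.0966×10⁷ m.
Transfer ellipse a_t = (r₁ + r₂)/2 = 2.256×10⁷ m.
At r₁: circular v_c1 = √(μ/r₁) = 4409 m/s; transfer-periapsis v_p = √[μ(2/r₁ − 1/a_t)] = 5942 m/s.
Δv₁ = v_p − v_c1 = 1533 m/s.
At r₂: circular v_c2 = √(μ/r₂) = 1404 m/s; transfer-apoapsis v_a = √[μ(2/r₂ − 1/a_t)] = 602.4 m/s.
Δv₂ = v_c2 − v_a = 801.6 m/s.
Total Δv = Δv₁ + Δv₂ = 2334 m/s = 2.334 km/s.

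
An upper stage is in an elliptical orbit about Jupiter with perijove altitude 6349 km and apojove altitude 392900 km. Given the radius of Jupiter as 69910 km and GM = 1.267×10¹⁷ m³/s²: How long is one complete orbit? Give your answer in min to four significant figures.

T ≈ 1302 min

r_p = 69910 + 6349 = 76259 km = 7.6259×10⁷ m.
r_a = 69910 + 392900 = 462810 km = 4.6281×10⁸ m.
Semi-major axis a = (r_p + r_a)/2 = (76259 + 4.6281×10⁵)/2 = 2.6953×10⁵ km = 2.695×10⁸ m.
By Kepler's third law T = 2π√(a³/μ) = 2π × 1.243×10⁴ = 7.811×10⁴ s.
= 1302 min.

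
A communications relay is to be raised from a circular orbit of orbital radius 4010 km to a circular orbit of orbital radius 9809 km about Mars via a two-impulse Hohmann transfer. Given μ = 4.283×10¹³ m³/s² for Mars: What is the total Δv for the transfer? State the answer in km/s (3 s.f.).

Δv_total ≈ 1.12 km/s

r₁ = 4010 km = 4.010×10⁶ m.
r₂ = 9809 km = 9.809×10⁶ m.
Transfer ellipse a_t = (r₁ + r₂)/2 = 6.910×10⁶ m.
At r₁: circular v_c1 = √(μ/r₁) = 3268 m/s; transfer-periapsis v_p = √[μ(2/r₁ − 1/a_t)] = 3894 m/s.
Δv₁ = v_p − v_c1 = 625.8 m/s.
At r₂: circular v_c2 = √(μ/r₂) = 2090 m/s; transfer-apoapsis v_a = √[μ(2/r₂ − 1/a_t)] = 1592 m/s.
Δv₂ = v_c2 − v_a = 497.7 m/s.
Total Δv = Δv₁ + Δv₂ = 1124 m/s = 1.124 km/s.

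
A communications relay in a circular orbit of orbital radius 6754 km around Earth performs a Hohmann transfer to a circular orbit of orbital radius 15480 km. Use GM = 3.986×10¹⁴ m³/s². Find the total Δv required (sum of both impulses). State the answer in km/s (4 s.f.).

r₁ = 6754 km = 6.754×10⁶ m.
r₂ = 15480 km = 1.548×10⁷ m.
Transfer ellipse a_t = (r₁ + r₂)/2 = 1.112×10⁷ m.
At r₁: circular v_c1 = √(μ/r₁) = 7682 m/s; transfer-perigee v_p = √[μ(2/r₁ − 1/a_t)] = 9065 m/s.
Δv₁ = v_p − v_c1 = 1383 m/s.
At r₂: circular v_c2 = √(μ/r₂) = 5074 m/s; transfer-apogee v_a = √[μ(2/r₂ − 1/a_t)] = 3955 m/s.
Δv₂ = v_c2 − v_a = 1119 m/s.
Total Δv = Δv₁ + Δv₂ = 2502 m/s = 2.502 km/s.

Δv_total ≈ 2.502 km/s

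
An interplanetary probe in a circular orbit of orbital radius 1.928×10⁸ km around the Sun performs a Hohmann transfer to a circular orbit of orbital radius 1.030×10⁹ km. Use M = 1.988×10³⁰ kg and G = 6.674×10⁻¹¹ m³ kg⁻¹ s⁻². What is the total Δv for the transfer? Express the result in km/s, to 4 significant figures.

Δv_total ≈ 12.79 km/s

μ = GM = 6.674×10⁻¹¹ × 1.988×10³⁰ = 1.327×10²⁰ m³/s².
r₁ = 1.928×10⁸ km = 1.928×10¹¹ m.
r₂ = 1.030×10⁹ km = 1.030×10¹² m.
Transfer ellipse a_t = (r₁ + r₂)/2 = 6.114×10¹¹ m.
At r₁: circular v_c1 = √(μ/r₁) = 26230 m/s; transfer-perihelion v_p = √[μ(2/r₁ − 1/a_t)] = 34050 m/s.
Δv₁ = v_p − v_c1 = 7816 m/s.
At r₂: circular v_c2 = √(μ/r₂) = 11350 m/s; transfer-aphelion v_a = √[μ(2/r₂ − 1/a_t)] = 6373 m/s.
Δv₂ = v_c2 − v_a = 4976 m/s.
Total Δv = Δv₁ + Δv₂ = 12790 m/s = 12.79 km/s.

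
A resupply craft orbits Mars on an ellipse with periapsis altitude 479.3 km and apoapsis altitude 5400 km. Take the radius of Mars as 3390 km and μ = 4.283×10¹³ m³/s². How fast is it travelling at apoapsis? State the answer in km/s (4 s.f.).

v ≈ 1.726 km/s

r_p = 3390 + 479.3 = 3869.3 km = 3.8693×10⁶ m.
r_a = 3390 + 5400 = 8790.0 km = 8.7900×10⁶ m.
Semi-major axis a = (r_p + r_a)/2 = 6329.6 km = 6.330×10⁶ m.
Vis-viva: v² = μ(2/r − 1/a) = 4.283×10¹³ × (2.275×10⁻⁷ − 1.580×10⁻⁷) = 2.979×10⁶ m²/s².
v = 1726 m/s = 1.726 km/s.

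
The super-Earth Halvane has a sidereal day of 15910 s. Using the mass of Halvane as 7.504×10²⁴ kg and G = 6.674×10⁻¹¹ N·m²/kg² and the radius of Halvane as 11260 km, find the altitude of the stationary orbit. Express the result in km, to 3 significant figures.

h_sync ≈ 3490 km

μ = GM = 6.674×10⁻¹¹ × 7.504×10²⁴ = 5.008×10¹⁴ m³/s².
A synchronous orbit has period T, so by Kepler's third law a = (μT²/4π²)^(1/3).
μT²/4π² = 5.008×10¹⁴ × (1.591×10⁴)² / 39.48 = 3.211×10²¹ m³.
a = 1.475×10⁷ m = 14753 km.
Altitude h = a − R = 14753 − 11260 = 3493.2 km.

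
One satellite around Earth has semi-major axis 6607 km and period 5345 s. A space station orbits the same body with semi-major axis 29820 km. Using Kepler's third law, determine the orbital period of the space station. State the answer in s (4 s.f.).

Kepler's third law: T² ∝ a³, so T₂ = T₁ (a₂/a₁)^(3/2).
a₂/a₁ = 4.513, (a₂/a₁)^(3/2) = 9.589.
T₂ = 5345 × 9.589 = 51250 s.

T₂ ≈ 51250 s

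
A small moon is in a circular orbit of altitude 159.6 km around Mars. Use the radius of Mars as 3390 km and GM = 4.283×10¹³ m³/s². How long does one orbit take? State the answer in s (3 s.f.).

T ≈ 6420 s

r = 3390 + 159.6 = 3549.6 km = 3.5496×10⁶ m.
Kepler's third law: T = 2π√(r³/μ) = 2π√((3.550×10⁶)³ / 4.283×10¹³).
r³/μ = 1.044×10⁶ s², so T = 2π × 1.022×10³ = 6.421×10³ s.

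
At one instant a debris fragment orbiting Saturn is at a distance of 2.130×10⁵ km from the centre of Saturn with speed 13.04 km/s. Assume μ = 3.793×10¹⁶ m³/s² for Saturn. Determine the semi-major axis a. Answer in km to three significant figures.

r = 2.130×10⁸ m.
Vis-viva rearranged: 1/a = 2/r − v²/μ = 9.390×10⁻⁹ − 4.483×10⁻⁹ = 4.907×10⁻⁹ m⁻¹.
a = 2.038×10⁸ m = 2.0381×10⁵ km.

a ≈ 2.04×10⁵ km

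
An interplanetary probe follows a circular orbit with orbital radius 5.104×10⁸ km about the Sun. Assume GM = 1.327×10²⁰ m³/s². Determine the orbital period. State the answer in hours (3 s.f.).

T ≈ 55200 hours

r = 5.104×10⁸ km = 5.104×10¹¹ m.
Kepler's third law: T = 2π√(r³/μ) = 2π√((5.104×10¹¹)³ / 1.327×10²⁰).
r³/μ = 1.002×10¹⁵ s², so T = 2π × 3.165×10⁷ = 1.989×10⁸ s.
Converting: 1.989×10⁸ s ÷ 3600 = 55250 hours.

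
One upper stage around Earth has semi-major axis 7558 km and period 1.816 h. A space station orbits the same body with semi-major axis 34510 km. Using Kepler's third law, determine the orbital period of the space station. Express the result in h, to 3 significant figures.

T₂ ≈ 17.7 h

Kepler's third law: T² ∝ a³, so T₂ = T₁ (a₂/a₁)^(3/2).
a₂/a₁ = 4.566, (a₂/a₁)^(3/2) = 9.757.
T₂ = 1.816 × 9.757 = 17.72 h.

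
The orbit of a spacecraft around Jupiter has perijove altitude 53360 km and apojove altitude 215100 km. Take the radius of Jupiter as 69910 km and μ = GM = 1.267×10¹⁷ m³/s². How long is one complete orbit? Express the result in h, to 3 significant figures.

r_p = 69910 + 53360 = 123270 km = 1.2327×10⁸ m.
r_a = 69910 + 215100 = 285010 km = 2.8501×10⁸ m.
Semi-major axis a = (r_p + r_a)/2 = (1.2327×10⁵ + 2.8501×10⁵)/2 = 2.0414×10⁵ km = 2.041×10⁸ m.
By Kepler's third law T = 2π√(a³/μ) = 2π × 8.194×10³ = 5.149×10⁴ s.
= 14.30 h.

T ≈ 14.3 h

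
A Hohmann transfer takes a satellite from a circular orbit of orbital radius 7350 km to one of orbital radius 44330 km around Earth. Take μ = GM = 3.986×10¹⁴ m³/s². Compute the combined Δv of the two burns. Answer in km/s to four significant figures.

Δv_total ≈ 3.681 km/s

r₁ = 7350 km = 7.350×10⁶ m.
r₂ = 44330 km = 4.433×10⁷ m.
Transfer ellipse a_t = (r₁ + r₂)/2 = 2.584×10⁷ m.
At r₁: circular v_c1 = √(μ/r₁) = 7364 m/s; transfer-perigee v_p = √[μ(2/r₁ − 1/a_t)] = 9646 m/s.
Δv₁ = v_p − v_c1 = 2281 m/s.
At r₂: circular v_c2 = √(μ/r₂) = 2999 m/s; transfer-apogee v_a = √[μ(2/r₂ − 1/a_t)] = 1599 m/s.
Δv₂ = v_c2 − v_a = 1399 m/s.
Total Δv = Δv₁ + Δv₂ = 3681 m/s = 3.681 km/s.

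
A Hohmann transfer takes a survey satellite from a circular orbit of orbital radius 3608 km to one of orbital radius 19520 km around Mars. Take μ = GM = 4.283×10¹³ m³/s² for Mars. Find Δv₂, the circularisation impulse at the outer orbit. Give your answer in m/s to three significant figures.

Δv ≈ 654 m/s

r₁ = 3608 km = 3.608×10⁶ m.
r₂ = 19520 km = 1.952×10⁷ m.
Transfer ellipse a_t = (r₁ + r₂)/2 = 1.156×10⁷ m.
At r₁: circular v_c1 = √(μ/r₁) = 3445 m/s; transfer-periapsis v_p = √[μ(2/r₁ − 1/a_t)] = 4476 m/s.
At r₂: circular v_c2 = √(μ/r₂) = 1481 m/s; transfer-apoapsis v_a = √[μ(2/r₂ − 1/a_t)] = 827.4 m/s.
Δv₂ = v_c2 − v_a = 653.9 m/s.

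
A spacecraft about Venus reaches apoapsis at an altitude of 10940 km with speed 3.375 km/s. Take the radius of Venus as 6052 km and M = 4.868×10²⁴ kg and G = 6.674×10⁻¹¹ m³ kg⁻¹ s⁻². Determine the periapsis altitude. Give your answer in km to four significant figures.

periapsis altitude ≈ 1157 km

μ = GM = 6.674×10⁻¹¹ × 4.868×10²⁴ = 3.249×10¹⁴ m³/s².
r_a = 6052 + 10940 = 16992 km = 1.699×10⁷ m.
Specific energy ε = v²/2 − μ/r = -1.342×10⁷ J/kg, so a = −μ/(2ε) = 1.210×10⁷ m.
The apsides satisfy r_p + r_a = 2a, so the periapsis radius is 2a − r_a = 7.209×10⁶ m = 7208.6 km.
Periapsis altitude = 7208.6 − 6052 = 1156.6 km.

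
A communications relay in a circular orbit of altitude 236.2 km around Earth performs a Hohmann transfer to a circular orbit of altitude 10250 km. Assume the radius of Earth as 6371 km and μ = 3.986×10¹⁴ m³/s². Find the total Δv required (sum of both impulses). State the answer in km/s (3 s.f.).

Δv_total ≈ 2.73 km/s

r₁ = 6371 + 236.2 = 6607.2 km = 6.6072×10⁶ m.
r₂ = 6371 + 10250 = 16621 km = 1.6621×10⁷ m.
Transfer ellipse a_t = (r₁ + r₂)/2 = 1.161×10⁷ m.
At r₁: circular v_c1 = √(μ/r₁) = 7767 m/s; transfer-perigee v_p = √[μ(2/r₁ − 1/a_t)] = 9292 m/s.
Δv₁ = v_p − v_c1 = 1525 m/s.
At r₂: circular v_c2 = √(μ/r₂) = 4897 m/s; transfer-apogee v_a = √[μ(2/r₂ − 1/a_t)] = 3694 m/s.
Δv₂ = v_c2 − v_a = 1203 m/s.
Total Δv = Δv₁ + Δv₂ = 2728 m/s = 2.728 km/s.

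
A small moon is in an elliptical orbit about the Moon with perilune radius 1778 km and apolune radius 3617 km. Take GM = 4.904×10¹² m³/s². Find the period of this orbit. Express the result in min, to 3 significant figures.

T ≈ 210 min

Semi-major axis a = (r_p + r_a)/2 = (1778.0 + 3617.0)/2 = 2697.5 km = 2.698×10⁶ m.
By Kepler's third law T = 2π√(a³/μ) = 2π × 2.001×10³ = 1.257×10⁴ s.
= 209.5 min.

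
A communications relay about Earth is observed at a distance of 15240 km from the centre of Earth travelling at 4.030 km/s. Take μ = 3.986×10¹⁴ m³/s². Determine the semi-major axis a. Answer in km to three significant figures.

r = 1.524×10⁷ m.
Specific orbital energy ε = v²/2 − μ/r = (4030)²/2 − 3.986×10¹⁴/1.524×10⁷ = -1.803×10⁷ J/kg.
Since ε = −μ/(2a), a = −μ/(2ε) = 1.105×10⁷ m = 11051 km.

a ≈ 11100 km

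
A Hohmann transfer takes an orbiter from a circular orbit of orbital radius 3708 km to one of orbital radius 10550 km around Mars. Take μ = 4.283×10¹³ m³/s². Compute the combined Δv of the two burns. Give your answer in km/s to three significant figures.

r₁ = 3708 km = 3.708×10⁶ m.
r₂ = 10550 km = 1.055×10⁷ m.
Transfer ellipse a_t = (r₁ + r₂)/2 = 7.129×10⁶ m.
At r₁: circular v_c1 = √(μ/r₁) = 3399 m/s; transfer-periapsis v_p = √[μ(2/r₁ − 1/a_t)] = 4134 m/s.
Δv₁ = v_p − v_c1 = 735.8 m/s.
At r₂: circular v_c2 = √(μ/r₂) = 2015 m/s; transfer-apoapsis v_a = √[μ(2/r₂ − 1/a_t)] = 1453 m/s.
Δv₂ = v_c2 − v_a = 561.7 m/s.
Total Δv = Δv₁ + Δv₂ = 1298 m/s = 1.298 km/s.

Δv_total ≈ 1.30 km/s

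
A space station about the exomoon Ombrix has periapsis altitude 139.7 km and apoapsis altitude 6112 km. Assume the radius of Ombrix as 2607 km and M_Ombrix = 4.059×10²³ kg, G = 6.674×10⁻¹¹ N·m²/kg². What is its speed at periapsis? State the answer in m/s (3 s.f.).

μ = GM = 6.674×10⁻¹¹ × 4.059×10²³ = 2.709×10¹³ m³/s².
r_p = 2607 + 139.7 = 2746.7 km = 2.7467×10⁶ m.
r_a = 2607 + 6112 = 8719.0 km = 8.7190×10⁶ m.
Semi-major axis a = (r_p + r_a)/2 = 5732.9 km = 5.733×10⁶ m.
Vis-viva: v² = μ(2/r − 1/a) = 2.709×10¹³ × (7.281×10⁻⁷ − 1.744×10⁻⁷) = 1.500×10⁷ m²/s².
v = 3873 m/s.

v ≈ 3870 m/s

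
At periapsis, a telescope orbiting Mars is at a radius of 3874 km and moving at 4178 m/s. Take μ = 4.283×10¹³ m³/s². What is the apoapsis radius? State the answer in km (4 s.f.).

r_p = 3.874×10⁶ m.
Specific energy ε = v²/2 − μ/r = -2.328×10⁶ J/kg, so a = −μ/(2ε) = 9.199×10⁶ m.
The apsides satisfy r_p + r_a = 2a, so the apoapsis radius is 2a − r_p = 1.452×10⁷ m = 14524 km.

apoapsis radius ≈ 14520 km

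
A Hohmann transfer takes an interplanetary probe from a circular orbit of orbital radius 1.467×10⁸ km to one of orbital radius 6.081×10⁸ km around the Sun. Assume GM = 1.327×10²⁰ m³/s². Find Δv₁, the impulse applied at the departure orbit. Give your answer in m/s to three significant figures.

Δv ≈ 8100 m/s

r₁ = 1.467×10⁸ km = 1.467×10¹¹ m.
r₂ = 6.081×10⁸ km = 6.081×10¹¹ m.
Transfer ellipse a_t = (r₁ + r₂)/2 = 3.774×10¹¹ m.
At r₁: circular v_c1 = √(μ/r₁) = 30080 m/s; transfer-perihelion v_p = √[μ(2/r₁ − 1/a_t)] = 38180 m/s.
Δv₁ = v_p − v_c1 = 8101 m/s.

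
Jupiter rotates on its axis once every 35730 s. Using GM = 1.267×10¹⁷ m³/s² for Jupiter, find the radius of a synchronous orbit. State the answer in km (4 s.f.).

r_sync ≈ 1.600×10⁵ km

A synchronous orbit has period T, so by Kepler's third law a = (μT²/4π²)^(1/3).
μT²/4π² = 1.267×10¹⁷ × (3.573×10⁴)² / 39.48 = 4.097×10²⁴ m³.
a = 1.600×10⁸ m = 1.6002×10⁵ km.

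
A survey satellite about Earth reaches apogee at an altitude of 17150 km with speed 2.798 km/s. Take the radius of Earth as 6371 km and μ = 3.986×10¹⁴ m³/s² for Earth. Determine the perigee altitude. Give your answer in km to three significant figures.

r_a = 6371 + 17150 = 23521 km = 2.352×10⁷ m.
Specific energy ε = v²/2 − μ/r = -1.303×10⁷ J/kg, so a = −μ/(2ε) = 1.529×10⁷ m.
The apsides satisfy r_p + r_a = 2a, so the perigee radius is 2a − r_a = 7.065×10⁶ m = 7064.9 km.
Perigee altitude = 7064.9 − 6371 = 693.88 km.

perigee altitude ≈ 694 km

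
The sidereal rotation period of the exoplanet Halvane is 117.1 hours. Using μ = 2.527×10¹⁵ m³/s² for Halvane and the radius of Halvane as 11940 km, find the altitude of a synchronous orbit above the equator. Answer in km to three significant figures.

T = 117.1 hours = 4.216×10⁵ s.
A synchronous orbit has period T, so by Kepler's third law a = (μT²/4π²)^(1/3).
μT²/4π² = 2.527×10¹⁵ × (4.216×10⁵)² / 39.48 = 1.138×10²⁵ m³.
a = 2.249×10⁸ m = 2.2490×10⁵ km.
Altitude h = a − R = 2.2490×10⁵ − 11940 = 2.1296×10⁵ km.

h_sync ≈ 2.13×10⁵ km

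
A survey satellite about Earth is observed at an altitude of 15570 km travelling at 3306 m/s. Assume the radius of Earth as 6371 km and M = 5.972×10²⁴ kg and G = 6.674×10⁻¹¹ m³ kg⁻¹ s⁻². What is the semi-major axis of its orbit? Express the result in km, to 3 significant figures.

a ≈ 15700 km

μ = GM = 6.674×10⁻¹¹ × 5.972×10²⁴ = 3.986×10¹⁴ m³/s².
r = 6371 + 15570 = 21941 km = 2.194×10⁷ m.
Vis-viva rearranged: 1/a = 2/r − v²/μ = 9.115×10⁻⁸ − 2.742×10⁻⁸ = 6.373×10⁻⁸ m⁻¹.
a = 1.569×10⁷ m = 15691 km.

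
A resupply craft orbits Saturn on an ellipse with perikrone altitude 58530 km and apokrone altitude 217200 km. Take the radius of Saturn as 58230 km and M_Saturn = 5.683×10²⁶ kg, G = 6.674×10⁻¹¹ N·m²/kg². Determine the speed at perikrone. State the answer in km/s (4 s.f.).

v ≈ 21.36 km/s

μ = GM = 6.674×10⁻¹¹ × 5.683×10²⁶ = 3.793×10¹⁶ m³/s².
r_p = 58230 + 58530 = 116760 km = 1.1676×10⁸ m.
r_a = 58230 + 217200 = 275430 km = 2.7543×10⁸ m.
Semi-major axis a = (r_p + r_a)/2 = 1.9610×10⁵ km = 1.961×10⁸ m.
Vis-viva: v² = μ(2/r − 1/a) = 3.793×10¹⁶ × (1.713×10⁻⁸ − 5.100×10⁻⁹) = 4.563×10⁸ m²/s².
v = 21360 m/s = 21.36 km/s.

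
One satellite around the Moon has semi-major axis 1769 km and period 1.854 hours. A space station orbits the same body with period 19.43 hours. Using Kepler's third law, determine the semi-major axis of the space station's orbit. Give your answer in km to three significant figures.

Kepler's third law: a³ ∝ T², so a₂ = a₁ (T₂/T₁)^(2/3).
T₂/T₁ = 10.48, (T₂/T₁)^(2/3) = 4.789.
a₂ = 1769 × 4.789 = 8472 km.

a₂ ≈ 8470 km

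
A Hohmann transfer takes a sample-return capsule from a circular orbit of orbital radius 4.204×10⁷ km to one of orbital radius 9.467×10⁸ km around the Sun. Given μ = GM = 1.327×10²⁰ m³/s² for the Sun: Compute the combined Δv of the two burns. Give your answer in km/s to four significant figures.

Δv_total ≈ 29.95 km/s

r₁ = 4.204×10⁷ km = 4.204×10¹⁰ m.
r₂ = 9.467×10⁸ km = 9.467×10¹¹ m.
Transfer ellipse a_t = (r₁ + r₂)/2 = 4.944×10¹¹ m.
At r₁: circular v_c1 = √(μ/r₁) = 56180 m/s; transfer-perihelion v_p = √[μ(2/r₁ − 1/a_t)] = 77750 m/s.
Δv₁ = v_p − v_c1 = 21560 m/s.
At r₂: circular v_c2 = √(μ/r₂) = 11840 m/s; transfer-aphelion v_a = √[μ(2/r₂ − 1/a_t)] = 3453 m/s.
Δv₂ = v_c2 − v_a = 8387 m/s.
Total Δv = Δv₁ + Δv₂ = 29950 m/s = 29.95 km/s.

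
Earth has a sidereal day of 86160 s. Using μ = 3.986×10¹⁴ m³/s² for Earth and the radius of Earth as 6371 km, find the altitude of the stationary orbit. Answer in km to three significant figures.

h_sync ≈ 35800 km

A synchronous orbit has period T, so by Kepler's third law a = (μT²/4π²)^(1/3).
μT²/4π² = 3.986×10¹⁴ × (8.616×10⁴)² / 39.48 = 7.495×10²² m³.
a = 4.216×10⁷ m = 42163 km.
Altitude h = a − R = 42163 − 6371 = 35792 km.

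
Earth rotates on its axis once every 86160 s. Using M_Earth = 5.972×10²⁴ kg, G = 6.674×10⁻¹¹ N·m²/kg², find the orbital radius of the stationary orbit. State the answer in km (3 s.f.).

r_sync ≈ 42200 km

μ = GM = 6.674×10⁻¹¹ × 5.972×10²⁴ = 3.986×10¹⁴ m³/s².
A synchronous orbit has period T, so by Kepler's third law a = (μT²/4π²)^(1/3).
μT²/4π² = 3.986×10¹⁴ × (8.616×10⁴)² / 39.48 = 7.495×10²² m³.
a = 4.216×10⁷ m = 42162 km.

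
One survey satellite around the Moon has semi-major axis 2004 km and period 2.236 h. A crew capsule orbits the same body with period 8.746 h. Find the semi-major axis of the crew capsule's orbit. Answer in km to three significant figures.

Kepler's third law: a³ ∝ T², so a₂ = a₁ (T₂/T₁)^(2/3).
T₂/T₁ = 3.911, (T₂/T₁)^(2/3) = 2.483.
a₂ = 2004 × 2.483 = 4975 km.

a₂ ≈ 4970 km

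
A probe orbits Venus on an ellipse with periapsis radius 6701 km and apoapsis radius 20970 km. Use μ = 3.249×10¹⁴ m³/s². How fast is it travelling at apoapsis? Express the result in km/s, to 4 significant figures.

Semi-major axis a = (r_p + r_a)/2 = 13836 km = 1.384×10⁷ m.
Vis-viva: v² = μ(2/r − 1/a) = 3.249×10¹⁴ × (9.537×10⁻⁸ − 7.228×10⁻⁸) = 7.504×10⁶ m²/s².
v = 2739 m/s = 2.739 km/s.

v ≈ 2.739 km/s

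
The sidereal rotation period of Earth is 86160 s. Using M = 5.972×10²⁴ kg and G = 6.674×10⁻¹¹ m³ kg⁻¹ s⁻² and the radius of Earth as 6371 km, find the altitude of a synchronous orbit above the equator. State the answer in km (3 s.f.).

h_sync ≈ 35800 km

μ = GM = 6.674×10⁻¹¹ × 5.972×10²⁴ = 3.986×10¹⁴ m³/s².
A synchronous orbit has period T, so by Kepler's third law a = (μT²/4π²)^(1/3).
μT²/4π² = 3.986×10¹⁴ × (8.616×10⁴)² / 39.48 = 7.495×10²² m³.
a = 4.216×10⁷ m = 42162 km.
Altitude h = a − R = 42162 − 6371 = 35791 km.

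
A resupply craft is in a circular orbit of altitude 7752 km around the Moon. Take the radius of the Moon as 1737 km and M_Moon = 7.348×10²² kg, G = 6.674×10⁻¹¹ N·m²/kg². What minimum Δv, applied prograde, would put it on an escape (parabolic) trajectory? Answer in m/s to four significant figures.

Δv ≈ 297.8 m/s

μ = GM = 6.674×10⁻¹¹ × 7.348×10²² = 4.904×10¹² m³/s².
r = 1737 + 7752 = 9489.0 km = 9.4890×10⁶ m.
Circular speed v_c = √(μ/r) = 718.9 m/s.
Escape speed v_esc = √(2μ/r) = √2 × v_c = 1017 m/s.
Δv = v_esc − v_c = 297.8 m/s.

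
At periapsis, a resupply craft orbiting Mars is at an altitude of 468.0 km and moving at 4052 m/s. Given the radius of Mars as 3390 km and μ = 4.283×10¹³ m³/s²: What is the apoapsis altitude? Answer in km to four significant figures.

apoapsis altitude ≈ 7561 km

r_p = 3390 + 468.0 = 3858.0 km = 3.858×10⁶ m.
Specific energy ε = v²/2 − μ/r = -2.892×10⁶ J/kg, so a = −μ/(2ε) = 7.404×10⁶ m.
The apsides satisfy r_p + r_a = 2a, so the apoapsis radius is 2a − r_p = 1.095×10⁷ m = 10951 km.
Apoapsis altitude = 10951 − 3390 = 7560.5 km.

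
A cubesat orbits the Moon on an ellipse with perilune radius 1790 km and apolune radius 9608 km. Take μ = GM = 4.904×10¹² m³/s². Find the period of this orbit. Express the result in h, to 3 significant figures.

T ≈ 10.7 h

Semi-major axis a = (r_p + r_a)/2 = (1790.0 + 9608.0)/2 = 5699.0 km = 5.699×10⁶ m.
By Kepler's third law T = 2π√(a³/μ) = 2π × 6.144×10³ = 3.860×10⁴ s.
= 10.72 h.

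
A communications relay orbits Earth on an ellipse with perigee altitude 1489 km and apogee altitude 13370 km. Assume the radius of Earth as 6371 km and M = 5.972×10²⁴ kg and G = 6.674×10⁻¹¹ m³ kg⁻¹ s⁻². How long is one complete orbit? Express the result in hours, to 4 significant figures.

T ≈ 4.482 hours

μ = GM = 6.674×10⁻¹¹ × 5.972×10²⁴ = 3.986×10¹⁴ m³/s².
r_p = 6371 + 1489 = 7860.0 km = 7.8600×10⁶ m.
r_a = 6371 + 13370 = 19741 km = 1.9741×10⁷ m.
Semi-major axis a = (r_p + r_a)/2 = (7860.0 + 19741)/2 = 13800 km = 1.380×10⁷ m.
By Kepler's third law T = 2π√(a³/μ) = 2π × 2.568×10³ = 1.614×10⁴ s.
= 4.482 hours.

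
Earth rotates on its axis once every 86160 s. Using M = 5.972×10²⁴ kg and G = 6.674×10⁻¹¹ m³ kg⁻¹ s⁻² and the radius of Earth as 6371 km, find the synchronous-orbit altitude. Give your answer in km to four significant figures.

μ = GM = 6.674×10⁻¹¹ × 5.972×10²⁴ = 3.986×10¹⁴ m³/s².
A synchronous orbit has period T, so by Kepler's third law a = (μT²/4π²)^(1/3).
μT²/4π² = 3.986×10¹⁴ × (8.616×10⁴)² / 39.48 = 7.495×10²² m³.
a = 4.216×10⁷ m = 42162 km.
Altitude h = a − R = 42162 − 6371 = 35791 km.

h_sync ≈ 35790 km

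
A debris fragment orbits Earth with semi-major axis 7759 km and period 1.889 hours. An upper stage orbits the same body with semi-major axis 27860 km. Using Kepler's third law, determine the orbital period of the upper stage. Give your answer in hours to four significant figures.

T₂ ≈ 12.85 hours

Kepler's third law: T² ∝ a³, so T₂ = T₁ (a₂/a₁)^(3/2).
a₂/a₁ = 3.591, (a₂/a₁)^(3/2) = 6.804.
T₂ = 1.889 × 6.804 = 12.85 hours.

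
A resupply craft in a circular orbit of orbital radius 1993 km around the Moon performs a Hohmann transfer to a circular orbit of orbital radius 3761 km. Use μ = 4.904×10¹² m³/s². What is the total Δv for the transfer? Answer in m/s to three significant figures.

Δv_total ≈ 416 m/s

r₁ = 1993 km = 1.993×10⁶ m.
r₂ = 3761 km = 3.761×10⁶ m.
Transfer ellipse a_t = (r₁ + r₂)/2 = 2.877×10⁶ m.
At r₁: circular v_c1 = √(μ/r₁) = 1569 m/s; transfer-perilune v_p = √[μ(2/r₁ − 1/a_t)] = 1794 m/s.
Δv₁ = v_p − v_c1 = 224.9 m/s.
At r₂: circular v_c2 = √(μ/r₂) = 1142 m/s; transfer-apolune v_a = √[μ(2/r₂ − 1/a_t)] = 950.4 m/s.
Δv₂ = v_c2 − v_a = 191.5 m/s.
Total Δv = Δv₁ + Δv₂ = 416.4 m/s.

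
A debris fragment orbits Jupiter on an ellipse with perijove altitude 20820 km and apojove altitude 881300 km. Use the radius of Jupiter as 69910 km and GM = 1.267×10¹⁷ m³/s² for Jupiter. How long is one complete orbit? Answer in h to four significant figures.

r_p = 69910 + 20820 = 90730 km = 9.0730×10⁷ m.
r_a = 69910 + 881300 = 951210 km = 9.5121×10⁸ m.
Semi-major axis a = (r_p + r_a)/2 = (90730 + 9.5121×10⁵)/2 = 5.2097×10⁵ km = 5.210×10⁸ m.
By Kepler's third law T = 2π√(a³/μ) = 2π × 3.341×10⁴ = 2.099×10⁵ s.
= 58.31 h.

T ≈ 58.31 h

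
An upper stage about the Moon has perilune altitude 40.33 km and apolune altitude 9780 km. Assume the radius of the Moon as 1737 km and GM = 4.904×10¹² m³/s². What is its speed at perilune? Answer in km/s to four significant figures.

v ≈ 2.186 km/s

r_p = 1737 + 40.33 = 1777.3 km = 1.7773×10⁶ m.
r_a = 1737 + 9780 = 11517 km = 1.1517×10⁷ m.
Semi-major axis a = (r_p + r_a)/2 = 6647.2 km = 6.647×10⁶ m.
Vis-viva: v² = μ(2/r − 1/a) = 4.904×10¹² × (1.125×10⁻⁶ − 1.504×10⁻⁷) = 4.781×10⁶ m²/s².
v = 2186 m/s = 2.186 km/s.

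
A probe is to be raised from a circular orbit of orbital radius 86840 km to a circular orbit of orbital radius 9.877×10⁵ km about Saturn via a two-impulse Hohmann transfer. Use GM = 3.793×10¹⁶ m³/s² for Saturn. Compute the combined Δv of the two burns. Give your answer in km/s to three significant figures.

r₁ = 86840 km = 8.684×10⁷ m.
r₂ = 9.877×10⁵ km = 9.877×10⁸ m.
Transfer ellipse a_t = (r₁ + r₂)/2 = 5.373×10⁸ m.
At r₁: circular v_c1 = √(μ/r₁) = 20900 m/s; transfer-perikrone v_p = √[μ(2/r₁ − 1/a_t)] = 28340 m/s.
Δv₁ = v_p − v_c1 = 7437 m/s.
At r₂: circular v_c2 = √(μ/r₂) = 6197 m/s; transfer-apokrone v_a = √[μ(2/r₂ − 1/a_t)] = 2491 m/s.
Δv₂ = v_c2 − v_a = 3706 m/s.
Total Δv = Δv₁ + Δv₂ = 11140 m/s = 11.14 km/s.

Δv_total ≈ 11.1 km/s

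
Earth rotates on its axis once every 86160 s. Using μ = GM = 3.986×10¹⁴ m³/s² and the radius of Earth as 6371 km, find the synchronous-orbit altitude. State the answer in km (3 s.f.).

h_sync ≈ 35800 km

A synchronous orbit has period T, so by Kepler's third law a = (μT²/4π²)^(1/3).
μT²/4π² = 3.986×10¹⁴ × (8.616×10⁴)² / 39.48 = 7.495×10²² m³.
a = 4.216×10⁷ m = 42163 km.
Altitude h = a − R = 42163 − 6371 = 35792 km.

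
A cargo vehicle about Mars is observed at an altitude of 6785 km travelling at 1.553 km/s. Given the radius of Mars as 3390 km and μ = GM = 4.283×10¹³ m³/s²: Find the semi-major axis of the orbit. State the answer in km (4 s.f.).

r = 3390 + 6785 = 10175 km = 1.018×10⁷ m.
Specific orbital energy ε = v²/2 − μ/r = (1553)²/2 − 4.283×10¹³/1.018×10⁷ = -3.003×10⁶ J/kg.
Since ε = −μ/(2a), a = −μ/(2ε) = 7.130×10⁶ m = 7130.2 km.

a ≈ 7130 km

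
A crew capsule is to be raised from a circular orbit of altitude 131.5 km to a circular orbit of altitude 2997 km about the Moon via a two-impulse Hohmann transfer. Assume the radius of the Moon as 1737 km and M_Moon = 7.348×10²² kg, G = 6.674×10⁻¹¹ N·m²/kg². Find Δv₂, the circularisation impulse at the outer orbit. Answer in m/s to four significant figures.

μ = GM = 6.674×10⁻¹¹ × 7.348×10²² = 4.904×10¹² m³/s².
r₁ = 1737 + 131.5 = 1868.5 km = 1.8685×10⁶ m.
r₂ = 1737 + 2997 = 4734.0 km = 4.7340×10⁶ m.
Transfer ellipse a_t = (r₁ + r₂)/2 = 3.301×10⁶ m.
At r₁: circular v_c1 = √(μ/r₁) = 1620 m/s; transfer-perilune v_p = √[μ(2/r₁ − 1/a_t)] = 1940 m/s.
At r₂: circular v_c2 = √(μ/r₂) = 1018 m/s; transfer-apolune v_a = √[μ(2/r₂ − 1/a_t)] = 765.7 m/s.
Δv₂ = v_c2 − v_a = 252.1 m/s.

Δv ≈ 252.1 m/s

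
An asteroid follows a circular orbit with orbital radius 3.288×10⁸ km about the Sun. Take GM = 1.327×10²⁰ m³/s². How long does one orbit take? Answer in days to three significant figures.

T ≈ 1190 days

r = 3.288×10⁸ km = 3.288×10¹¹ m.
Kepler's third law: T = 2π√(r³/μ) = 2π√((3.288×10¹¹)³ / 1.327×10²⁰).
r³/μ = 2.679×10¹⁴ s², so T = 2π × 1.637×10⁷ = 1.028×10⁸ s.
Converting: 1.028×10⁸ s ÷ 86400 = 1190 days.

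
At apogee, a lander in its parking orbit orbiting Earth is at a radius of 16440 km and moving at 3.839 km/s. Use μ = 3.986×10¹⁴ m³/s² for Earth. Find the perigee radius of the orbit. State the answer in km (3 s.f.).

perigee radius ≈ 7180 km

r_a = 1.644×10⁷ m.
Specific energy ε = v²/2 − μ/r = -1.688×10⁷ J/kg, so a = −μ/(2ε) = 1.181×10⁷ m.
The apsides satisfy r_p + r_a = 2a, so the perigee radius is 2a − r_a = 7.178×10⁶ m = 7178.2 km.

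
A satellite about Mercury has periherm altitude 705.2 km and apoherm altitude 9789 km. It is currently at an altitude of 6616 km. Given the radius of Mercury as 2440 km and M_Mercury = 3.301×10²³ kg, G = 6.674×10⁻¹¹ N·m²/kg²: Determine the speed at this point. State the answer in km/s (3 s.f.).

v ≈ 1.41 km/s

μ = GM = 6.674×10⁻¹¹ × 3.301×10²³ = 2.203×10¹³ m³/s².
r_p = 2440 + 705.2 = 3145.2 km = 3.1452×10⁶ m.
r_a = 2440 + 9789 = 12229 km = 1.2229×10⁷ m.
r = 2440 + 6616 = 9056.0 km = 9.056×10⁶ m.
Semi-major axis a = (r_p + r_a)/2 = 7687.1 km = 7.687×10⁶ m.
Vis-viva: v² = μ(2/r − 1/a) = 2.203×10¹³ × (2.208×10⁻⁷ − 1.301×10⁻⁷) = 2.000×10⁶ m²/s².
v = 1414 m/s = 1.414 km/s.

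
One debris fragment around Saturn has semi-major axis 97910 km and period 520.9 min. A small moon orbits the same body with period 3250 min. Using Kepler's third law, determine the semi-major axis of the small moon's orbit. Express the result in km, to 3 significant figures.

a₂ ≈ 3.32×10⁵ km

Kepler's third law: a³ ∝ T², so a₂ = a₁ (T₂/T₁)^(2/3).
T₂/T₁ = 6.239, (T₂/T₁)^(2/3) = 3.389.
a₂ = 97910 × 3.389 = 3.318×10⁵ km.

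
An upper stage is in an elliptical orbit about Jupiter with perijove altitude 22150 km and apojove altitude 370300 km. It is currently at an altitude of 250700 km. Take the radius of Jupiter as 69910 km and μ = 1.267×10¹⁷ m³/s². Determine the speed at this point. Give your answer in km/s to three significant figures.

r_p = 69910 + 22150 = 92060 km = 9.2060×10⁷ m.
r_a = 69910 + 370300 = 440210 km = 4.4021×10⁸ m.
r = 69910 + 250700 = 3.2061×10⁵ km = 3.206×10⁸ m.
Semi-major axis a = (r_p + r_a)/2 = 2.6614×10⁵ km = 2.661×10⁸ m.
Vis-viva: v² = μ(2/r − 1/a) = 1.267×10¹⁷ × (6.238×10⁻⁹ − 3.757×10⁻⁹) = 3.143×10⁸ m²/s².
v = 17730 m/s = 17.73 km/s.

v ≈ 17.7 km/s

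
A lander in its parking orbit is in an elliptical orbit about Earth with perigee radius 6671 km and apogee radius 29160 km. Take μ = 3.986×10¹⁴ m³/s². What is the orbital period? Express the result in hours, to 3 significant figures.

T ≈ 6.63 hours

Semi-major axis a = (r_p + r_a)/2 = (6671.0 + 29160)/2 = 17916 km = 1.792×10⁷ m.
By Kepler's third law T = 2π√(a³/μ) = 2π × 3.798×10³ = 2.386×10⁴ s.
= 6.629 hours.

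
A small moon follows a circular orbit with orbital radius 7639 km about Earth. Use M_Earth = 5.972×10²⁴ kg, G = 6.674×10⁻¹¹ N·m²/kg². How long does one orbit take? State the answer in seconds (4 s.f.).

μ = GM = 6.674×10⁻¹¹ × 5.972×10²⁴ = 3.986×10¹⁴ m³/s².
r = 7639 km = 7.639×10⁶ m.
Kepler's third law: T = 2π√(r³/μ) = 2π√((7.639×10⁶)³ / 3.986×10¹⁴).
r³/μ = 1.118×10⁶ s², so T = 2π × 1.058×10³ = 6.645×10³ s.

T ≈ 6645 seconds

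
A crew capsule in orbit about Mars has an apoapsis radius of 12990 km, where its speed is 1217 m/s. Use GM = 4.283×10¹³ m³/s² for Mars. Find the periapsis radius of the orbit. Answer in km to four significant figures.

periapsis radius ≈ 3763 km

r_a = 1.299×10⁷ m.
Specific energy ε = v²/2 − μ/r = -2.557×10⁶ J/kg, so a = −μ/(2ε) = 8.376×10⁶ m.
The apsides satisfy r_p + r_a = 2a, so the periapsis radius is 2a − r_a = 3.763×10⁶ m = 3762.7 km.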